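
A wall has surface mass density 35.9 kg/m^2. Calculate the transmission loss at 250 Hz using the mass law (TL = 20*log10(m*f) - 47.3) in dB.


Given values:
  m = 35.9 kg/m^2, f = 250 Hz
Formula: TL = 20 * log10(m * f) - 47.3
Compute m * f = 35.9 * 250 = 8975.0
Compute log10(8975.0) = 3.953034
Compute 20 * 3.953034 = 79.0607
TL = 79.0607 - 47.3 = 31.76

31.76 dB


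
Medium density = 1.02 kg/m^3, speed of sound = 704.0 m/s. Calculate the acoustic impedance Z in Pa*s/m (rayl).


Given values:
  rho = 1.02 kg/m^3
  c = 704.0 m/s
Formula: Z = rho * c
Z = 1.02 * 704.0
Z = 718.08

718.08 rayl


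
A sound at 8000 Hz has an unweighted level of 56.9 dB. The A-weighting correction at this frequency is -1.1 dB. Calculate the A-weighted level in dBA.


Given values:
  SPL = 56.9 dB
  A-weighting at 8000 Hz = -1.1 dB
Formula: L_A = SPL + A_weight
L_A = 56.9 + (-1.1)
L_A = 55.8

55.8 dBA


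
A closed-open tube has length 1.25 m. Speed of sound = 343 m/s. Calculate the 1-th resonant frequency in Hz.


Given values:
  Tube type: closed-open, L = 1.25 m, c = 343 m/s, n = 1
Formula: f_n = (2n - 1) * c / (4 * L)
Compute 2n - 1 = 2*1 - 1 = 1
Compute 4 * L = 4 * 1.25 = 5.0
f = 1 * 343 / 5.0
f = 68.6

68.6 Hz


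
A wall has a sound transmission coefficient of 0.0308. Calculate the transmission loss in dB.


Given values:
  tau = 0.0308
Formula: TL = 10 * log10(1 / tau)
Compute 1 / tau = 1 / 0.0308 = 32.4675
Compute log10(32.4675) = 1.511449
TL = 10 * 1.511449 = 15.11

15.11 dB


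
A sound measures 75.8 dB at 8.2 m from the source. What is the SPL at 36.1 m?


Given values:
  SPL1 = 75.8 dB, r1 = 8.2 m, r2 = 36.1 m
Formula: SPL2 = SPL1 - 20 * log10(r2 / r1)
Compute ratio: r2 / r1 = 36.1 / 8.2 = 4.4024
Compute log10: log10(4.4024) = 0.643689
Compute drop: 20 * 0.643689 = 12.8738
SPL2 = 75.8 - 12.8738 = 62.93

62.93 dB


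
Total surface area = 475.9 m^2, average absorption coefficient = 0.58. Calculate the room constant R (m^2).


Given values:
  S = 475.9 m^2, alpha = 0.58
Formula: R = S * alpha / (1 - alpha)
Numerator: 475.9 * 0.58 = 276.022
Denominator: 1 - 0.58 = 0.42
R = 276.022 / 0.42 = 657.2

657.2 m^2


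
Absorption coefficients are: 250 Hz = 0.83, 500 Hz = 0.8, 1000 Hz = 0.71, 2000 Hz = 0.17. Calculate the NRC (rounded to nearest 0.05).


Given values:
  a_250 = 0.83, a_500 = 0.8
  a_1000 = 0.71, a_2000 = 0.17
Formula: NRC = (a250 + a500 + a1000 + a2000) / 4
Sum = 0.83 + 0.8 + 0.71 + 0.17 = 2.51
NRC = 2.51 / 4 = 0.6275
Rounded to nearest 0.05: 0.65

0.65


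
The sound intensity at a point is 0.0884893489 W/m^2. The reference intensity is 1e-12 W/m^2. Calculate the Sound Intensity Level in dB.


Given values:
  I = 0.0884893489 W/m^2
  I_ref = 1e-12 W/m^2
Formula: SIL = 10 * log10(I / I_ref)
Compute ratio: I / I_ref = 88489348900
Compute log10: log10(88489348900) = 10.946891
Multiply: SIL = 10 * 10.946891 = 109.47

109.47 dB


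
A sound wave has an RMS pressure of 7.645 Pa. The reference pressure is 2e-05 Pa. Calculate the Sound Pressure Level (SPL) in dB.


Given values:
  p = 7.645 Pa
  p_ref = 2e-05 Pa
Formula: SPL = 20 * log10(p / p_ref)
Compute ratio: p / p_ref = 7.645 / 2e-05 = 382250
Compute log10: log10(382250) = 5.582347
Multiply: SPL = 20 * 5.582347 = 111.65

111.65 dB


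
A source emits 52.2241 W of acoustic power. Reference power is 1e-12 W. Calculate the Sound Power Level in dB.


Given values:
  W = 52.2241 W
  W_ref = 1e-12 W
Formula: SWL = 10 * log10(W / W_ref)
Compute ratio: W / W_ref = 52224100000000
Compute log10: log10(52224100000000) = 13.717871
Multiply: SWL = 10 * 13.717871 = 137.18

137.18 dB


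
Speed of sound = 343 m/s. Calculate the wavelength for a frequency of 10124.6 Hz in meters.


Given values:
  c = 343 m/s, f = 10124.6 Hz
Formula: lambda = c / f
lambda = 343 / 10124.6
lambda = 0.0339

0.0339 m


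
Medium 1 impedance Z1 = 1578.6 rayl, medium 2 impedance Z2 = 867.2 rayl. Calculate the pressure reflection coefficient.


Given values:
  Z1 = 1578.6 rayl, Z2 = 867.2 rayl
Formula: R = (Z2 - Z1) / (Z2 + Z1)
Numerator: Z2 - Z1 = 867.2 - 1578.6 = -711.4
Denominator: Z2 + Z1 = 867.2 + 1578.6 = 2445.8
R = -711.4 / 2445.8 = -0.2909

-0.2909


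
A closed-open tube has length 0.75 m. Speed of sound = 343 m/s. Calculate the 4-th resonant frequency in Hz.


Given values:
  Tube type: closed-open, L = 0.75 m, c = 343 m/s, n = 4
Formula: f_n = (2n - 1) * c / (4 * L)
Compute 2n - 1 = 2*4 - 1 = 7
Compute 4 * L = 4 * 0.75 = 3.0
f = 7 * 343 / 3.0
f = 800.33

800.33 Hz


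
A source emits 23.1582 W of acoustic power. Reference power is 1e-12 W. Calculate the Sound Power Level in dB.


Given values:
  W = 23.1582 W
  W_ref = 1e-12 W
Formula: SWL = 10 * log10(W / W_ref)
Compute ratio: W / W_ref = 23158200000000
Compute log10: log10(23158200000000) = 13.364705
Multiply: SWL = 10 * 13.364705 = 133.65

133.65 dB


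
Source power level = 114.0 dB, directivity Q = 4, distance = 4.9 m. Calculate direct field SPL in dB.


Given values:
  Lw = 114.0 dB, Q = 4, r = 4.9 m
Formula: SPL = Lw + 10 * log10(Q / (4 * pi * r^2))
Compute 4 * pi * r^2 = 4 * pi * 4.9^2 = 301.7186
Compute Q / denom = 4 / 301.7186 = 0.01325739
Compute 10 * log10(0.01325739) = -18.7754
SPL = 114.0 + (-18.7754) = 95.22

95.22 dB


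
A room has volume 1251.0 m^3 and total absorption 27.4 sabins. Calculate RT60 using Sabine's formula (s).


Given values:
  V = 1251.0 m^3
  A = 27.4 sabins
Formula: RT60 = 0.161 * V / A
Numerator: 0.161 * 1251.0 = 201.411
RT60 = 201.411 / 27.4 = 7.351

7.351 s


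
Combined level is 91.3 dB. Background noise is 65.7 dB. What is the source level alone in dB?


Given values:
  L_total = 91.3 dB, L_bg = 65.7 dB
Formula: L_source = 10 * log10(10^(L_total/10) - 10^(L_bg/10))
Convert to linear:
  10^(91.3/10) = 1348962882.5917
  10^(65.7/10) = 3715352.291
Difference: 1348962882.5917 - 3715352.291 = 1345247530.3007
L_source = 10 * log10(1345247530.3007) = 91.29

91.29 dB


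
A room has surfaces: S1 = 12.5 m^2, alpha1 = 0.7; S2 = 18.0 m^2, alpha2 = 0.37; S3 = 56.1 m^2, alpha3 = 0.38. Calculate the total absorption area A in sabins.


Given surfaces:
  Surface 1: 12.5 * 0.7 = 8.75
  Surface 2: 18.0 * 0.37 = 6.66
  Surface 3: 56.1 * 0.38 = 21.318
Formula: A = sum(Si * alpha_i)
A = 8.75 + 6.66 + 21.318
A = 36.73

36.73 sabins


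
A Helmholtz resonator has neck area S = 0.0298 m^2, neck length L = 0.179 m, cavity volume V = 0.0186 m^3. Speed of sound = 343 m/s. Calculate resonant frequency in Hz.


Given values:
  S = 0.0298 m^2, L = 0.179 m, V = 0.0186 m^3, c = 343 m/s
Formula: f = (c / (2*pi)) * sqrt(S / (V * L))
Compute V * L = 0.0186 * 0.179 = 0.0033294
Compute S / (V * L) = 0.0298 / 0.0033294 = 8.9506
Compute sqrt(8.9506) = 2.991755
Compute c / (2*pi) = 343 / 6.283185 = 54.590148
f = 54.590148 * 2.991755 = 163.32

163.32 Hz


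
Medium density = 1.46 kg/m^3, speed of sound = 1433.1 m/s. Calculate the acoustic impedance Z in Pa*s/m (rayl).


Given values:
  rho = 1.46 kg/m^3
  c = 1433.1 m/s
Formula: Z = rho * c
Z = 1.46 * 1433.1
Z = 2092.33

2092.33 rayl


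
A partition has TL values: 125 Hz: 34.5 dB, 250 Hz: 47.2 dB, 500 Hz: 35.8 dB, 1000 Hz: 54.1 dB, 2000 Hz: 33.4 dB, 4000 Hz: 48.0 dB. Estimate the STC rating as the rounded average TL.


Given TL values at each frequency:
  125 Hz: 34.5 dB
  250 Hz: 47.2 dB
  500 Hz: 35.8 dB
  1000 Hz: 54.1 dB
  2000 Hz: 33.4 dB
  4000 Hz: 48.0 dB
Formula: STC ~ round(average of TL values)
Sum = 34.5 + 47.2 + 35.8 + 54.1 + 33.4 + 48.0 = 253.0
Average = 253.0 / 6 = 42.17
Rounded: 42

42


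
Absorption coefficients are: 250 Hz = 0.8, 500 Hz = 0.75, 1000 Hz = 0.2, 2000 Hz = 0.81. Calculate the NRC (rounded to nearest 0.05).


Given values:
  a_250 = 0.8, a_500 = 0.75
  a_1000 = 0.2, a_2000 = 0.81
Formula: NRC = (a250 + a500 + a1000 + a2000) / 4
Sum = 0.8 + 0.75 + 0.2 + 0.81 = 2.56
NRC = 2.56 / 4 = 0.64
Rounded to nearest 0.05: 0.65

0.65


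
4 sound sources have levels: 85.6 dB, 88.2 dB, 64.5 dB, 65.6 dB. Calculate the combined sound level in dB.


Formula: L_total = 10 * log10( sum(10^(Li/10)) )
  Source 1: 10^(85.6/10) = 363078054.7701
  Source 2: 10^(88.2/10) = 660693448.0076
  Source 3: 10^(64.5/10) = 2818382.9313
  Source 4: 10^(65.6/10) = 3630780.5477
Sum of linear values = 1030220666.2567
L_total = 10 * log10(1030220666.2567) = 90.13

90.13 dB


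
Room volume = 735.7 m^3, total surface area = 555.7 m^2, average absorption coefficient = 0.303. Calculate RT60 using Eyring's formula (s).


Given values:
  V = 735.7 m^3, S = 555.7 m^2, alpha = 0.303
Formula: RT60 = 0.161 * V / (-S * ln(1 - alpha))
Compute ln(1 - 0.303) = ln(0.697) = -0.36097
Denominator: -555.7 * -0.36097 = 200.591
Numerator: 0.161 * 735.7 = 118.4477
RT60 = 118.4477 / 200.591 = 0.59

0.59 s


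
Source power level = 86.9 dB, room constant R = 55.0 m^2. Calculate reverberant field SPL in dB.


Given values:
  Lw = 86.9 dB, R = 55.0 m^2
Formula: SPL = Lw + 10 * log10(4 / R)
Compute 4 / R = 4 / 55.0 = 0.072727
Compute 10 * log10(0.072727) = -11.383
SPL = 86.9 + (-11.383) = 75.52

75.52 dB


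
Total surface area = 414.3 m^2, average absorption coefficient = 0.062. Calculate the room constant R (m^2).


Given values:
  S = 414.3 m^2, alpha = 0.062
Formula: R = S * alpha / (1 - alpha)
Numerator: 414.3 * 0.062 = 25.6866
Denominator: 1 - 0.062 = 0.938
R = 25.6866 / 0.938 = 27.38

27.38 m^2


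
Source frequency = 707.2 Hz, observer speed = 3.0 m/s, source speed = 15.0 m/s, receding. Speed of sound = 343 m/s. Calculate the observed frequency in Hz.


Given values:
  f_s = 707.2 Hz, v_o = 3.0 m/s, v_s = 15.0 m/s
  Direction: receding
Formula: f_o = f_s * (c - v_o) / (c + v_s)
Numerator: c - v_o = 343 - 3.0 = 340.0
Denominator: c + v_s = 343 + 15.0 = 358.0
f_o = 707.2 * 340.0 / 358.0 = 671.64

671.64 Hz


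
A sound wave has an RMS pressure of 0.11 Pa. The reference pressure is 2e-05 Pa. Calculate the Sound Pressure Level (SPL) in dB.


Given values:
  p = 0.11 Pa
  p_ref = 2e-05 Pa
Formula: SPL = 20 * log10(p / p_ref)
Compute ratio: p / p_ref = 0.11 / 2e-05 = 5500
Compute log10: log10(5500) = 3.740363
Multiply: SPL = 20 * 3.740363 = 74.81

74.81 dB


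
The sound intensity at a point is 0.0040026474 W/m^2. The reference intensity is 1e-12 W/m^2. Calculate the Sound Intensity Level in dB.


Given values:
  I = 0.0040026474 W/m^2
  I_ref = 1e-12 W/m^2
Formula: SIL = 10 * log10(I / I_ref)
Compute ratio: I / I_ref = 4002647400
Compute log10: log10(4002647400) = 9.602347
Multiply: SIL = 10 * 9.602347 = 96.02

96.02 dB


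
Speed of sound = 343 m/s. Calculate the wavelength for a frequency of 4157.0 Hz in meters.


Given values:
  c = 343 m/s, f = 4157.0 Hz
Formula: lambda = c / f
lambda = 343 / 4157.0
lambda = 0.0825

0.0825 m


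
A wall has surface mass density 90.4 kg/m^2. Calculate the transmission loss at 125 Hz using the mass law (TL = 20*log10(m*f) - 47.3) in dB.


Given values:
  m = 90.4 kg/m^2, f = 125 Hz
Formula: TL = 20 * log10(m * f) - 47.3
Compute m * f = 90.4 * 125 = 11300.0
Compute log10(11300.0) = 4.053078
Compute 20 * 4.053078 = 81.0616
TL = 81.0616 - 47.3 = 33.76

33.76 dB


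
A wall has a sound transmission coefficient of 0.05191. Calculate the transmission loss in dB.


Given values:
  tau = 0.05191
Formula: TL = 10 * log10(1 / tau)
Compute 1 / tau = 1 / 0.05191 = 19.2641
Compute log10(19.2641) = 1.284749
TL = 10 * 1.284749 = 12.85

12.85 dB


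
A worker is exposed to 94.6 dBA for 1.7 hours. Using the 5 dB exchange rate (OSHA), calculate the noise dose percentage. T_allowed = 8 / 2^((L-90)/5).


Given values:
  L = 94.6 dBA, T = 1.7 hours
Formula: T_allowed = 8 / 2^((L - 90) / 5)
Compute exponent: (94.6 - 90) / 5 = 0.92
Compute 2^(0.92) = 1.892115
T_allowed = 8 / 1.892115 = 4.228073 hours
Dose = (T / T_allowed) * 100
Dose = (1.7 / 4.228073) * 100 = 40.21

40.21 %


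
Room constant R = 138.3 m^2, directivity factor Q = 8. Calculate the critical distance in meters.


Given values:
  R = 138.3 m^2, Q = 8
Formula: d_c = 0.141 * sqrt(Q * R)
Compute Q * R = 8 * 138.3 = 1106.4
Compute sqrt(1106.4) = 33.2626
d_c = 0.141 * 33.2626 = 4.69

4.69 m


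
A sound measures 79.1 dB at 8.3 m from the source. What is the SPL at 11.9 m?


Given values:
  SPL1 = 79.1 dB, r1 = 8.3 m, r2 = 11.9 m
Formula: SPL2 = SPL1 - 20 * log10(r2 / r1)
Compute ratio: r2 / r1 = 11.9 / 8.3 = 1.4337
Compute log10: log10(1.4337) = 0.156458
Compute drop: 20 * 0.156458 = 3.1292
SPL2 = 79.1 - 3.1292 = 75.97

75.97 dB


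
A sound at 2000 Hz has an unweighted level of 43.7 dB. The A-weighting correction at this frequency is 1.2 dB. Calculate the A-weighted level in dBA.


Given values:
  SPL = 43.7 dB
  A-weighting at 2000 Hz = 1.2 dB
Formula: L_A = SPL + A_weight
L_A = 43.7 + (1.2)
L_A = 44.9

44.9 dBA


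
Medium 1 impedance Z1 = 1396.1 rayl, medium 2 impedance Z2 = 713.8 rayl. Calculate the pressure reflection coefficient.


Given values:
  Z1 = 1396.1 rayl, Z2 = 713.8 rayl
Formula: R = (Z2 - Z1) / (Z2 + Z1)
Numerator: Z2 - Z1 = 713.8 - 1396.1 = -682.3
Denominator: Z2 + Z1 = 713.8 + 1396.1 = 2109.9
R = -682.3 / 2109.9 = -0.3234

-0.3234


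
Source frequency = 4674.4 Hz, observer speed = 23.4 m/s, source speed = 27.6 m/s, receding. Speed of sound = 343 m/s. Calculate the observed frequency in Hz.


Given values:
  f_s = 4674.4 Hz, v_o = 23.4 m/s, v_s = 27.6 m/s
  Direction: receding
Formula: f_o = f_s * (c - v_o) / (c + v_s)
Numerator: c - v_o = 343 - 23.4 = 319.6
Denominator: c + v_s = 343 + 27.6 = 370.6
f_o = 4674.4 * 319.6 / 370.6 = 4031.13

4031.13 Hz


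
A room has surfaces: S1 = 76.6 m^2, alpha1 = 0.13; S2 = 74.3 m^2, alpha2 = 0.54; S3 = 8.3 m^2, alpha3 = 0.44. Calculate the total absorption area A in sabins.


Given surfaces:
  Surface 1: 76.6 * 0.13 = 9.958
  Surface 2: 74.3 * 0.54 = 40.122
  Surface 3: 8.3 * 0.44 = 3.652
Formula: A = sum(Si * alpha_i)
A = 9.958 + 40.122 + 3.652
A = 53.73

53.73 sabins


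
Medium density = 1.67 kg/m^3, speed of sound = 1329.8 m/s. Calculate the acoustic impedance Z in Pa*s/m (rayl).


Given values:
  rho = 1.67 kg/m^3
  c = 1329.8 m/s
Formula: Z = rho * c
Z = 1.67 * 1329.8
Z = 2220.77

2220.77 rayl


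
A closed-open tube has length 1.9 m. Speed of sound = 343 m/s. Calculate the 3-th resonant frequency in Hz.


Given values:
  Tube type: closed-open, L = 1.9 m, c = 343 m/s, n = 3
Formula: f_n = (2n - 1) * c / (4 * L)
Compute 2n - 1 = 2*3 - 1 = 5
Compute 4 * L = 4 * 1.9 = 7.6
f = 5 * 343 / 7.6
f = 225.66

225.66 Hz


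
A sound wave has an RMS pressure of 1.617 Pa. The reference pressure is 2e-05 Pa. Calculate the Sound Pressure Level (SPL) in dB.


Given values:
  p = 1.617 Pa
  p_ref = 2e-05 Pa
Formula: SPL = 20 * log10(p / p_ref)
Compute ratio: p / p_ref = 1.617 / 2e-05 = 80850
Compute log10: log10(80850) = 4.90768
Multiply: SPL = 20 * 4.90768 = 98.15

98.15 dB


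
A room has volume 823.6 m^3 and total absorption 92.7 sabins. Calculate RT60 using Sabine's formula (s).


Given values:
  V = 823.6 m^3
  A = 92.7 sabins
Formula: RT60 = 0.161 * V / A
Numerator: 0.161 * 823.6 = 132.5996
RT60 = 132.5996 / 92.7 = 1.43

1.43 s


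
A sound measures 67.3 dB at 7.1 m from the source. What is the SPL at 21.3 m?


Given values:
  SPL1 = 67.3 dB, r1 = 7.1 m, r2 = 21.3 m
Formula: SPL2 = SPL1 - 20 * log10(r2 / r1)
Compute ratio: r2 / r1 = 21.3 / 7.1 = 3.0
Compute log10: log10(3.0) = 0.477121
Compute drop: 20 * 0.477121 = 9.5424
SPL2 = 67.3 - 9.5424 = 57.76

57.76 dB


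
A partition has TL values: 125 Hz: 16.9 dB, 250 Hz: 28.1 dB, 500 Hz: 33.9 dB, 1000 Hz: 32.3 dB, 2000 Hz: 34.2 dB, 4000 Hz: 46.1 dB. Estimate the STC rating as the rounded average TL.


Given TL values at each frequency:
  125 Hz: 16.9 dB
  250 Hz: 28.1 dB
  500 Hz: 33.9 dB
  1000 Hz: 32.3 dB
  2000 Hz: 34.2 dB
  4000 Hz: 46.1 dB
Formula: STC ~ round(average of TL values)
Sum = 16.9 + 28.1 + 33.9 + 32.3 + 34.2 + 46.1 = 191.5
Average = 191.5 / 6 = 31.92
Rounded: 32

32


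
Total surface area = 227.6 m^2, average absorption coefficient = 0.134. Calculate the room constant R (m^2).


Given values:
  S = 227.6 m^2, alpha = 0.134
Formula: R = S * alpha / (1 - alpha)
Numerator: 227.6 * 0.134 = 30.4984
Denominator: 1 - 0.134 = 0.866
R = 30.4984 / 0.866 = 35.22

35.22 m^2


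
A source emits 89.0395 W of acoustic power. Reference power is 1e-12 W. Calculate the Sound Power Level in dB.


Given values:
  W = 89.0395 W
  W_ref = 1e-12 W
Formula: SWL = 10 * log10(W / W_ref)
Compute ratio: W / W_ref = 89039500000000
Compute log10: log10(89039500000000) = 13.949583
Multiply: SWL = 10 * 13.949583 = 139.5

139.5 dB


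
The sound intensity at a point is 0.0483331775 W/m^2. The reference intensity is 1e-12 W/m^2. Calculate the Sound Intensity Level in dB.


Given values:
  I = 0.0483331775 W/m^2
  I_ref = 1e-12 W/m^2
Formula: SIL = 10 * log10(I / I_ref)
Compute ratio: I / I_ref = 48333177500
Compute log10: log10(48333177500) = 10.684245
Multiply: SIL = 10 * 10.684245 = 106.84

106.84 dB


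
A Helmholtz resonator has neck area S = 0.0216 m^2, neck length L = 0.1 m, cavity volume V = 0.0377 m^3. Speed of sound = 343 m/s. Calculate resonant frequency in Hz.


Given values:
  S = 0.0216 m^2, L = 0.1 m, V = 0.0377 m^3, c = 343 m/s
Formula: f = (c / (2*pi)) * sqrt(S / (V * L))
Compute V * L = 0.0377 * 0.1 = 0.00377
Compute S / (V * L) = 0.0216 / 0.00377 = 5.7294
Compute sqrt(5.7294) = 2.393617
Compute c / (2*pi) = 343 / 6.283185 = 54.590148
f = 54.590148 * 2.393617 = 130.67

130.67 Hz


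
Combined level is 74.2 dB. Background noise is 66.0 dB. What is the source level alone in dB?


Given values:
  L_total = 74.2 dB, L_bg = 66.0 dB
Formula: L_source = 10 * log10(10^(L_total/10) - 10^(L_bg/10))
Convert to linear:
  10^(74.2/10) = 26302679.919
  10^(66.0/10) = 3981071.7055
Difference: 26302679.919 - 3981071.7055 = 22321608.2135
L_source = 10 * log10(22321608.2135) = 73.49

73.49 dB


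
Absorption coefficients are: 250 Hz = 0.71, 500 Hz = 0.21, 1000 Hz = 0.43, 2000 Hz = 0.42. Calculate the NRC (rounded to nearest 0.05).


Given values:
  a_250 = 0.71, a_500 = 0.21
  a_1000 = 0.43, a_2000 = 0.42
Formula: NRC = (a250 + a500 + a1000 + a2000) / 4
Sum = 0.71 + 0.21 + 0.43 + 0.42 = 1.77
NRC = 1.77 / 4 = 0.4425
Rounded to nearest 0.05: 0.45

0.45


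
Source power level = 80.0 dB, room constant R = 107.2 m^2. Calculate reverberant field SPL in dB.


Given values:
  Lw = 80.0 dB, R = 107.2 m^2
Formula: SPL = Lw + 10 * log10(4 / R)
Compute 4 / R = 4 / 107.2 = 0.037313
Compute 10 * log10(0.037313) = -14.2814
SPL = 80.0 + (-14.2814) = 65.72

65.72 dB


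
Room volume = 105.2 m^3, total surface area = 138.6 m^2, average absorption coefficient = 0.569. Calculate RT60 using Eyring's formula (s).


Given values:
  V = 105.2 m^3, S = 138.6 m^2, alpha = 0.569
Formula: RT60 = 0.161 * V / (-S * ln(1 - alpha))
Compute ln(1 - 0.569) = ln(0.431) = -0.841647
Denominator: -138.6 * -0.841647 = 116.6523
Numerator: 0.161 * 105.2 = 16.9372
RT60 = 16.9372 / 116.6523 = 0.145

0.145 s


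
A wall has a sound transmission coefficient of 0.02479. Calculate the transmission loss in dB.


Given values:
  tau = 0.02479
Formula: TL = 10 * log10(1 / tau)
Compute 1 / tau = 1 / 0.02479 = 40.3388
Compute log10(40.3388) = 1.605723
TL = 10 * 1.605723 = 16.06

16.06 dB


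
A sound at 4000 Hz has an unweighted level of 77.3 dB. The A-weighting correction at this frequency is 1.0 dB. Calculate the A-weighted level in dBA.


Given values:
  SPL = 77.3 dB
  A-weighting at 4000 Hz = 1.0 dB
Formula: L_A = SPL + A_weight
L_A = 77.3 + (1.0)
L_A = 78.3

78.3 dBA


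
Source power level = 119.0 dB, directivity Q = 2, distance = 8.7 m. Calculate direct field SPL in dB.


Given values:
  Lw = 119.0 dB, Q = 2, r = 8.7 m
Formula: SPL = Lw + 10 * log10(Q / (4 * pi * r^2))
Compute 4 * pi * r^2 = 4 * pi * 8.7^2 = 951.1486
Compute Q / denom = 2 / 951.1486 = 0.00210272
Compute 10 * log10(0.00210272) = -26.7722
SPL = 119.0 + (-26.7722) = 92.23

92.23 dB


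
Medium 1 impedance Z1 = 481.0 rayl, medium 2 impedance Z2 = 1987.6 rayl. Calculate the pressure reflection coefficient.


Given values:
  Z1 = 481.0 rayl, Z2 = 1987.6 rayl
Formula: R = (Z2 - Z1) / (Z2 + Z1)
Numerator: Z2 - Z1 = 1987.6 - 481.0 = 1506.6
Denominator: Z2 + Z1 = 1987.6 + 481.0 = 2468.6
R = 1506.6 / 2468.6 = 0.6103

0.6103


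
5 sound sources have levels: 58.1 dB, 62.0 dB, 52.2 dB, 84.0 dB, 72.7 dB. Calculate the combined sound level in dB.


Formula: L_total = 10 * log10( sum(10^(Li/10)) )
  Source 1: 10^(58.1/10) = 645654.229
  Source 2: 10^(62.0/10) = 1584893.1925
  Source 3: 10^(52.2/10) = 165958.6907
  Source 4: 10^(84.0/10) = 251188643.151
  Source 5: 10^(72.7/10) = 18620871.3666
Sum of linear values = 272206020.6298
L_total = 10 * log10(272206020.6298) = 84.35

84.35 dB


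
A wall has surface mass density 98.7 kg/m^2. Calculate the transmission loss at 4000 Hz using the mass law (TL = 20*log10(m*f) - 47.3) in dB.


Given values:
  m = 98.7 kg/m^2, f = 4000 Hz
Formula: TL = 20 * log10(m * f) - 47.3
Compute m * f = 98.7 * 4000 = 394800.0
Compute log10(394800.0) = 5.596377
Compute 20 * 5.596377 = 111.9275
TL = 111.9275 - 47.3 = 64.63

64.63 dB


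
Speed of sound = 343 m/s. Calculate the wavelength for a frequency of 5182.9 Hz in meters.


Given values:
  c = 343 m/s, f = 5182.9 Hz
Formula: lambda = c / f
lambda = 343 / 5182.9
lambda = 0.0662

0.0662 m


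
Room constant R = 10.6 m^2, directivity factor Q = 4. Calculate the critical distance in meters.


Given values:
  R = 10.6 m^2, Q = 4
Formula: d_c = 0.141 * sqrt(Q * R)
Compute Q * R = 4 * 10.6 = 42.4
Compute sqrt(42.4) = 6.5115
d_c = 0.141 * 6.5115 = 0.918

0.918 m


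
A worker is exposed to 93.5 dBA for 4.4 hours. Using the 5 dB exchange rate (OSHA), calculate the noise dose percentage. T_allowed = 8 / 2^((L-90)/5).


Given values:
  L = 93.5 dBA, T = 4.4 hours
Formula: T_allowed = 8 / 2^((L - 90) / 5)
Compute exponent: (93.5 - 90) / 5 = 0.7
Compute 2^(0.7) = 1.624505
T_allowed = 8 / 1.624505 = 4.924577 hours
Dose = (T / T_allowed) * 100
Dose = (4.4 / 4.924577) * 100 = 89.35

89.35 %


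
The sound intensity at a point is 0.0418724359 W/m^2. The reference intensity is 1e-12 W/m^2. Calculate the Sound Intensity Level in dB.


Given values:
  I = 0.0418724359 W/m^2
  I_ref = 1e-12 W/m^2
Formula: SIL = 10 * log10(I / I_ref)
Compute ratio: I / I_ref = 41872435900
Compute log10: log10(41872435900) = 10.621928
Multiply: SIL = 10 * 10.621928 = 106.22

106.22 dB


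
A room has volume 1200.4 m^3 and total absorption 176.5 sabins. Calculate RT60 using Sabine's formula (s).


Given values:
  V = 1200.4 m^3
  A = 176.5 sabins
Formula: RT60 = 0.161 * V / A
Numerator: 0.161 * 1200.4 = 193.2644
RT60 = 193.2644 / 176.5 = 1.095

1.095 s


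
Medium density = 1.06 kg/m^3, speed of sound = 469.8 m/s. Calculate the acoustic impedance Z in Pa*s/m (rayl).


Given values:
  rho = 1.06 kg/m^3
  c = 469.8 m/s
Formula: Z = rho * c
Z = 1.06 * 469.8
Z = 497.99

497.99 rayl


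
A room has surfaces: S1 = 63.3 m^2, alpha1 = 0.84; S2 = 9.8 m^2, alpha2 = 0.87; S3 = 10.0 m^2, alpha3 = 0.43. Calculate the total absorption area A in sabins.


Given surfaces:
  Surface 1: 63.3 * 0.84 = 53.172
  Surface 2: 9.8 * 0.87 = 8.526
  Surface 3: 10.0 * 0.43 = 4.3
Formula: A = sum(Si * alpha_i)
A = 53.172 + 8.526 + 4.3
A = 66.0

66.0 sabins


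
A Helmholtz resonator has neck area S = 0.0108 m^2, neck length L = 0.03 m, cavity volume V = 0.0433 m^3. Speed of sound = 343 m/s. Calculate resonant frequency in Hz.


Given values:
  S = 0.0108 m^2, L = 0.03 m, V = 0.0433 m^3, c = 343 m/s
Formula: f = (c / (2*pi)) * sqrt(S / (V * L))
Compute V * L = 0.0433 * 0.03 = 0.001299
Compute S / (V * L) = 0.0108 / 0.001299 = 8.3141
Compute sqrt(8.3141) = 2.883418
Compute c / (2*pi) = 343 / 6.283185 = 54.590148
f = 54.590148 * 2.883418 = 157.41

157.41 Hz


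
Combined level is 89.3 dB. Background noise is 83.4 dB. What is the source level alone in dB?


Given values:
  L_total = 89.3 dB, L_bg = 83.4 dB
Formula: L_source = 10 * log10(10^(L_total/10) - 10^(L_bg/10))
Convert to linear:
  10^(89.3/10) = 851138038.2024
  10^(83.4/10) = 218776162.395
Difference: 851138038.2024 - 218776162.395 = 632361875.8074
L_source = 10 * log10(632361875.8074) = 88.01

88.01 dB


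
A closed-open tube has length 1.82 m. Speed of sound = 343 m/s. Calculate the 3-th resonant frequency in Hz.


Given values:
  Tube type: closed-open, L = 1.82 m, c = 343 m/s, n = 3
Formula: f_n = (2n - 1) * c / (4 * L)
Compute 2n - 1 = 2*3 - 1 = 5
Compute 4 * L = 4 * 1.82 = 7.28
f = 5 * 343 / 7.28
f = 235.58

235.58 Hz


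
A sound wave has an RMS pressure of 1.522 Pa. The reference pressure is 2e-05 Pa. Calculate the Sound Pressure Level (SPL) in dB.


Given values:
  p = 1.522 Pa
  p_ref = 2e-05 Pa
Formula: SPL = 20 * log10(p / p_ref)
Compute ratio: p / p_ref = 1.522 / 2e-05 = 76100
Compute log10: log10(76100) = 4.881385
Multiply: SPL = 20 * 4.881385 = 97.63

97.63 dB


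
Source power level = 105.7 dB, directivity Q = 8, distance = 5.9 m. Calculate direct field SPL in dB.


Given values:
  Lw = 105.7 dB, Q = 8, r = 5.9 m
Formula: SPL = Lw + 10 * log10(Q / (4 * pi * r^2))
Compute 4 * pi * r^2 = 4 * pi * 5.9^2 = 437.4354
Compute Q / denom = 8 / 437.4354 = 0.01828841
Compute 10 * log10(0.01828841) = -17.3782
SPL = 105.7 + (-17.3782) = 88.32

88.32 dB


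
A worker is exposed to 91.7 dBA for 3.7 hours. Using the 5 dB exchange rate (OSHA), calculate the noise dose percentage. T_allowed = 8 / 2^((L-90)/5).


Given values:
  L = 91.7 dBA, T = 3.7 hours
Formula: T_allowed = 8 / 2^((L - 90) / 5)
Compute exponent: (91.7 - 90) / 5 = 0.34
Compute 2^(0.34) = 1.265757
T_allowed = 8 / 1.265757 = 6.320328 hours
Dose = (T / T_allowed) * 100
Dose = (3.7 / 6.320328) * 100 = 58.54

58.54 %


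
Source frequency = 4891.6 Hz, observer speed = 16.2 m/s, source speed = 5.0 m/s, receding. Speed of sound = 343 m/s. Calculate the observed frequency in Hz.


Given values:
  f_s = 4891.6 Hz, v_o = 16.2 m/s, v_s = 5.0 m/s
  Direction: receding
Formula: f_o = f_s * (c - v_o) / (c + v_s)
Numerator: c - v_o = 343 - 16.2 = 326.8
Denominator: c + v_s = 343 + 5.0 = 348.0
f_o = 4891.6 * 326.8 / 348.0 = 4593.61

4593.61 Hz


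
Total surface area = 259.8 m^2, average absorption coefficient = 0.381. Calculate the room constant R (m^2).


Given values:
  S = 259.8 m^2, alpha = 0.381
Formula: R = S * alpha / (1 - alpha)
Numerator: 259.8 * 0.381 = 98.9838
Denominator: 1 - 0.381 = 0.619
R = 98.9838 / 0.619 = 159.91

159.91 m^2


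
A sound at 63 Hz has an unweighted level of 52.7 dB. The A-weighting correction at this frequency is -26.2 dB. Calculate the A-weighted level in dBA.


Given values:
  SPL = 52.7 dB
  A-weighting at 63 Hz = -26.2 dB
Formula: L_A = SPL + A_weight
L_A = 52.7 + (-26.2)
L_A = 26.5

26.5 dBA


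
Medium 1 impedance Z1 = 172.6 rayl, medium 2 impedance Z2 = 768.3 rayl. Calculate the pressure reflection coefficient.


Given values:
  Z1 = 172.6 rayl, Z2 = 768.3 rayl
Formula: R = (Z2 - Z1) / (Z2 + Z1)
Numerator: Z2 - Z1 = 768.3 - 172.6 = 595.7
Denominator: Z2 + Z1 = 768.3 + 172.6 = 940.9
R = 595.7 / 940.9 = 0.6331

0.6331


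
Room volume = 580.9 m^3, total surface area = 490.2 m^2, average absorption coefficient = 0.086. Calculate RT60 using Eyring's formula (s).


Given values:
  V = 580.9 m^3, S = 490.2 m^2, alpha = 0.086
Formula: RT60 = 0.161 * V / (-S * ln(1 - alpha))
Compute ln(1 - 0.086) = ln(0.914) = -0.089925
Denominator: -490.2 * -0.089925 = 44.0812
Numerator: 0.161 * 580.9 = 93.5249
RT60 = 93.5249 / 44.0812 = 2.122

2.122 s


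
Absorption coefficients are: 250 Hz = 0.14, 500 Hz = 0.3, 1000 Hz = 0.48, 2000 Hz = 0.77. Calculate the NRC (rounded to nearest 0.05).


Given values:
  a_250 = 0.14, a_500 = 0.3
  a_1000 = 0.48, a_2000 = 0.77
Formula: NRC = (a250 + a500 + a1000 + a2000) / 4
Sum = 0.14 + 0.3 + 0.48 + 0.77 = 1.69
NRC = 1.69 / 4 = 0.4225
Rounded to nearest 0.05: 0.4

0.4


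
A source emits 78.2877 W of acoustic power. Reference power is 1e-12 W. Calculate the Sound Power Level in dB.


Given values:
  W = 78.2877 W
  W_ref = 1e-12 W
Formula: SWL = 10 * log10(W / W_ref)
Compute ratio: W / W_ref = 78287700000000
Compute log10: log10(78287700000000) = 13.893694
Multiply: SWL = 10 * 13.893694 = 138.94

138.94 dB


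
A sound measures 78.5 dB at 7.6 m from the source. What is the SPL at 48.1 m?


Given values:
  SPL1 = 78.5 dB, r1 = 7.6 m, r2 = 48.1 m
Formula: SPL2 = SPL1 - 20 * log10(r2 / r1)
Compute ratio: r2 / r1 = 48.1 / 7.6 = 6.3289
Compute log10: log10(6.3289) = 0.801328
Compute drop: 20 * 0.801328 = 16.0266
SPL2 = 78.5 - 16.0266 = 62.47

62.47 dB


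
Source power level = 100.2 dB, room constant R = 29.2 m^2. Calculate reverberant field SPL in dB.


Given values:
  Lw = 100.2 dB, R = 29.2 m^2
Formula: SPL = Lw + 10 * log10(4 / R)
Compute 4 / R = 4 / 29.2 = 0.136986
Compute 10 * log10(0.136986) = -8.6332
SPL = 100.2 + (-8.6332) = 91.57

91.57 dB


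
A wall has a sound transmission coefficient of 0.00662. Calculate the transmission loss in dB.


Given values:
  tau = 0.00662
Formula: TL = 10 * log10(1 / tau)
Compute 1 / tau = 1 / 0.00662 = 151.0574
Compute log10(151.0574) = 2.179142
TL = 10 * 2.179142 = 21.79

21.79 dB


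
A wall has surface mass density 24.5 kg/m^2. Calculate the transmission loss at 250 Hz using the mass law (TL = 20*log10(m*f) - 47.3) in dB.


Given values:
  m = 24.5 kg/m^2, f = 250 Hz
Formula: TL = 20 * log10(m * f) - 47.3
Compute m * f = 24.5 * 250 = 6125.0
Compute log10(6125.0) = 3.787106
Compute 20 * 3.787106 = 75.7421
TL = 75.7421 - 47.3 = 28.44

28.44 dB


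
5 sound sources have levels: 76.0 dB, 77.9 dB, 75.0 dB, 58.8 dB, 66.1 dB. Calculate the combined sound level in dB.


Formula: L_total = 10 * log10( sum(10^(Li/10)) )
  Source 1: 10^(76.0/10) = 39810717.0553
  Source 2: 10^(77.9/10) = 61659500.1861
  Source 3: 10^(75.0/10) = 31622776.6017
  Source 4: 10^(58.8/10) = 758577.575
  Source 5: 10^(66.1/10) = 4073802.778
Sum of linear values = 137925374.1961
L_total = 10 * log10(137925374.1961) = 81.4

81.4 dB


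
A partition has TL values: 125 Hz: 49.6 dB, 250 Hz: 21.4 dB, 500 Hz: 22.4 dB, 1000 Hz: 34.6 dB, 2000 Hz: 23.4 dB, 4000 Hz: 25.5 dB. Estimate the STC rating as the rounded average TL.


Given TL values at each frequency:
  125 Hz: 49.6 dB
  250 Hz: 21.4 dB
  500 Hz: 22.4 dB
  1000 Hz: 34.6 dB
  2000 Hz: 23.4 dB
  4000 Hz: 25.5 dB
Formula: STC ~ round(average of TL values)
Sum = 49.6 + 21.4 + 22.4 + 34.6 + 23.4 + 25.5 = 176.9
Average = 176.9 / 6 = 29.48
Rounded: 29

29


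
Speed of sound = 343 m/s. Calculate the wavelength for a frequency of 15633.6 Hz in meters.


Given values:
  c = 343 m/s, f = 15633.6 Hz
Formula: lambda = c / f
lambda = 343 / 15633.6
lambda = 0.0219

0.0219 m


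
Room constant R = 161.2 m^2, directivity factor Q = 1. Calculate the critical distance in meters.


Given values:
  R = 161.2 m^2, Q = 1
Formula: d_c = 0.141 * sqrt(Q * R)
Compute Q * R = 1 * 161.2 = 161.2
Compute sqrt(161.2) = 12.6965
d_c = 0.141 * 12.6965 = 1.79

1.79 m


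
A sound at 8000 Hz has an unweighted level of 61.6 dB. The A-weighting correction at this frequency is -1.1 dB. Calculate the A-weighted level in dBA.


Given values:
  SPL = 61.6 dB
  A-weighting at 8000 Hz = -1.1 dB
Formula: L_A = SPL + A_weight
L_A = 61.6 + (-1.1)
L_A = 60.5

60.5 dBA


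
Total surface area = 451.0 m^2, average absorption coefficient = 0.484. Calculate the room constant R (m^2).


Given values:
  S = 451.0 m^2, alpha = 0.484
Formula: R = S * alpha / (1 - alpha)
Numerator: 451.0 * 0.484 = 218.284
Denominator: 1 - 0.484 = 0.516
R = 218.284 / 0.516 = 423.03

423.03 m^2


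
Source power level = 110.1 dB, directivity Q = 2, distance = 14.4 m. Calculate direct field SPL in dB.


Given values:
  Lw = 110.1 dB, Q = 2, r = 14.4 m
Formula: SPL = Lw + 10 * log10(Q / (4 * pi * r^2))
Compute 4 * pi * r^2 = 4 * pi * 14.4^2 = 2605.7626
Compute Q / denom = 2 / 2605.7626 = 0.00076753
Compute 10 * log10(0.00076753) = -31.149
SPL = 110.1 + (-31.149) = 78.95

78.95 dB


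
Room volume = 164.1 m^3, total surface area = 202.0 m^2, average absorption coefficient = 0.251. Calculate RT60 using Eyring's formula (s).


Given values:
  V = 164.1 m^3, S = 202.0 m^2, alpha = 0.251
Formula: RT60 = 0.161 * V / (-S * ln(1 - alpha))
Compute ln(1 - 0.251) = ln(0.749) = -0.289016
Denominator: -202.0 * -0.289016 = 58.3812
Numerator: 0.161 * 164.1 = 26.4201
RT60 = 26.4201 / 58.3812 = 0.453

0.453 s


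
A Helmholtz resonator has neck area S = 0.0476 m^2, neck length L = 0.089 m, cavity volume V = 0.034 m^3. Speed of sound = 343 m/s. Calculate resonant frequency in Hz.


Given values:
  S = 0.0476 m^2, L = 0.089 m, V = 0.034 m^3, c = 343 m/s
Formula: f = (c / (2*pi)) * sqrt(S / (V * L))
Compute V * L = 0.034 * 0.089 = 0.003026
Compute S / (V * L) = 0.0476 / 0.003026 = 15.7303
Compute sqrt(15.7303) = 3.966144
Compute c / (2*pi) = 343 / 6.283185 = 54.590148
f = 54.590148 * 3.966144 = 216.51

216.51 Hz


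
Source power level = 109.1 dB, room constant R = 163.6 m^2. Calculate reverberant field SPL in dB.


Given values:
  Lw = 109.1 dB, R = 163.6 m^2
Formula: SPL = Lw + 10 * log10(4 / R)
Compute 4 / R = 4 / 163.6 = 0.02445
Compute 10 * log10(0.02445) = -16.1172
SPL = 109.1 + (-16.1172) = 92.98

92.98 dB


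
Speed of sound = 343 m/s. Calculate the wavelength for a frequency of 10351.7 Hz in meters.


Given values:
  c = 343 m/s, f = 10351.7 Hz
Formula: lambda = c / f
lambda = 343 / 10351.7
lambda = 0.0331

0.0331 m


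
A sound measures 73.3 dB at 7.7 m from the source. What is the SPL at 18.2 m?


Given values:
  SPL1 = 73.3 dB, r1 = 7.7 m, r2 = 18.2 m
Formula: SPL2 = SPL1 - 20 * log10(r2 / r1)
Compute ratio: r2 / r1 = 18.2 / 7.7 = 2.3636
Compute log10: log10(2.3636) = 0.373574
Compute drop: 20 * 0.373574 = 7.4715
SPL2 = 73.3 - 7.4715 = 65.83

65.83 dB


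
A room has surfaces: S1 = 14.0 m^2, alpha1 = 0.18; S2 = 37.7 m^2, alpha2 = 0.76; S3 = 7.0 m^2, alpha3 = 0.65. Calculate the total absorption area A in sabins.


Given surfaces:
  Surface 1: 14.0 * 0.18 = 2.52
  Surface 2: 37.7 * 0.76 = 28.652
  Surface 3: 7.0 * 0.65 = 4.55
Formula: A = sum(Si * alpha_i)
A = 2.52 + 28.652 + 4.55
A = 35.72

35.72 sabins


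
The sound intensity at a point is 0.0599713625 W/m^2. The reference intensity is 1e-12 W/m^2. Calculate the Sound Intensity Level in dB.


Given values:
  I = 0.0599713625 W/m^2
  I_ref = 1e-12 W/m^2
Formula: SIL = 10 * log10(I / I_ref)
Compute ratio: I / I_ref = 59971362500
Compute log10: log10(59971362500) = 10.777944
Multiply: SIL = 10 * 10.777944 = 107.78

107.78 dB


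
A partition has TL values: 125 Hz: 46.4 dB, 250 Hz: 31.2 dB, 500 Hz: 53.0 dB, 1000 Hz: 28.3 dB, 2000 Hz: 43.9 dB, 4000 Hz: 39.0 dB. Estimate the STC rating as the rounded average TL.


Given TL values at each frequency:
  125 Hz: 46.4 dB
  250 Hz: 31.2 dB
  500 Hz: 53.0 dB
  1000 Hz: 28.3 dB
  2000 Hz: 43.9 dB
  4000 Hz: 39.0 dB
Formula: STC ~ round(average of TL values)
Sum = 46.4 + 31.2 + 53.0 + 28.3 + 43.9 + 39.0 = 241.8
Average = 241.8 / 6 = 40.3
Rounded: 40

40


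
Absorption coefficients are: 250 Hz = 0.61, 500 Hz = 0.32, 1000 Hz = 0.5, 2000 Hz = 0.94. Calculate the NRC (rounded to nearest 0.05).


Given values:
  a_250 = 0.61, a_500 = 0.32
  a_1000 = 0.5, a_2000 = 0.94
Formula: NRC = (a250 + a500 + a1000 + a2000) / 4
Sum = 0.61 + 0.32 + 0.5 + 0.94 = 2.37
NRC = 2.37 / 4 = 0.5925
Rounded to nearest 0.05: 0.6

0.6


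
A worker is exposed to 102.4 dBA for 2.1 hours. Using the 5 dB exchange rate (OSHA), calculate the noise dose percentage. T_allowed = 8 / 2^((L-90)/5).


Given values:
  L = 102.4 dBA, T = 2.1 hours
Formula: T_allowed = 8 / 2^((L - 90) / 5)
Compute exponent: (102.4 - 90) / 5 = 2.48
Compute 2^(2.48) = 5.578975
T_allowed = 8 / 5.578975 = 1.433955 hours
Dose = (T / T_allowed) * 100
Dose = (2.1 / 1.433955) * 100 = 146.45

146.45 %


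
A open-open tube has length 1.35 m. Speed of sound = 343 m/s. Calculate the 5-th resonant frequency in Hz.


Given values:
  Tube type: open-open, L = 1.35 m, c = 343 m/s, n = 5
Formula: f_n = n * c / (2 * L)
Compute 2 * L = 2 * 1.35 = 2.7
f = 5 * 343 / 2.7
f = 635.19

635.19 Hz


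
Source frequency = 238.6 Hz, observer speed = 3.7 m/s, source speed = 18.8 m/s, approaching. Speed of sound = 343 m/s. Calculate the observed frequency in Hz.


Given values:
  f_s = 238.6 Hz, v_o = 3.7 m/s, v_s = 18.8 m/s
  Direction: approaching
Formula: f_o = f_s * (c + v_o) / (c - v_s)
Numerator: c + v_o = 343 + 3.7 = 346.7
Denominator: c - v_s = 343 - 18.8 = 324.2
f_o = 238.6 * 346.7 / 324.2 = 255.16

255.16 Hz


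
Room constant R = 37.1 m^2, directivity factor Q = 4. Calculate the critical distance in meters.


Given values:
  R = 37.1 m^2, Q = 4
Formula: d_c = 0.141 * sqrt(Q * R)
Compute Q * R = 4 * 37.1 = 148.4
Compute sqrt(148.4) = 12.182
d_c = 0.141 * 12.182 = 1.718

1.718 m


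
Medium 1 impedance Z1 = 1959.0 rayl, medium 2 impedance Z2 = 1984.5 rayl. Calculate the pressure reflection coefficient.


Given values:
  Z1 = 1959.0 rayl, Z2 = 1984.5 rayl
Formula: R = (Z2 - Z1) / (Z2 + Z1)
Numerator: Z2 - Z1 = 1984.5 - 1959.0 = 25.5
Denominator: Z2 + Z1 = 1984.5 + 1959.0 = 3943.5
R = 25.5 / 3943.5 = 0.0065

0.0065


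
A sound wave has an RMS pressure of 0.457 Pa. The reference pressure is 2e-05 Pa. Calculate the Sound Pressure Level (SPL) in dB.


Given values:
  p = 0.457 Pa
  p_ref = 2e-05 Pa
Formula: SPL = 20 * log10(p / p_ref)
Compute ratio: p / p_ref = 0.457 / 2e-05 = 22850
Compute log10: log10(22850) = 4.358886
Multiply: SPL = 20 * 4.358886 = 87.18

87.18 dB


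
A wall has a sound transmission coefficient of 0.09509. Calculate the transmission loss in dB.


Given values:
  tau = 0.09509
Formula: TL = 10 * log10(1 / tau)
Compute 1 / tau = 1 / 0.09509 = 10.5164
Compute log10(10.5164) = 1.021867
TL = 10 * 1.021867 = 10.22

10.22 dB


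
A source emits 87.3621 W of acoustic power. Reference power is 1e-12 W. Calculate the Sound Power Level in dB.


Given values:
  W = 87.3621 W
  W_ref = 1e-12 W
Formula: SWL = 10 * log10(W / W_ref)
Compute ratio: W / W_ref = 87362100000000
Compute log10: log10(87362100000000) = 13.941323
Multiply: SWL = 10 * 13.941323 = 139.41

139.41 dB


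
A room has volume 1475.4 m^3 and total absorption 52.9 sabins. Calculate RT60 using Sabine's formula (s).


Given values:
  V = 1475.4 m^3
  A = 52.9 sabins
Formula: RT60 = 0.161 * V / A
Numerator: 0.161 * 1475.4 = 237.5394
RT60 = 237.5394 / 52.9 = 4.49

4.49 s


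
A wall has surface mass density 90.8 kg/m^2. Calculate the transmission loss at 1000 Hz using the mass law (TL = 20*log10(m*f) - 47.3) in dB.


Given values:
  m = 90.8 kg/m^2, f = 1000 Hz
Formula: TL = 20 * log10(m * f) - 47.3
Compute m * f = 90.8 * 1000 = 90800.0
Compute log10(90800.0) = 4.958086
Compute 20 * 4.958086 = 99.1617
TL = 99.1617 - 47.3 = 51.86

51.86 dB


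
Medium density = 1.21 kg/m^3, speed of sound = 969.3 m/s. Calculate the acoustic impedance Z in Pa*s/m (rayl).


Given values:
  rho = 1.21 kg/m^3
  c = 969.3 m/s
Formula: Z = rho * c
Z = 1.21 * 969.3
Z = 1172.85

1172.85 rayl


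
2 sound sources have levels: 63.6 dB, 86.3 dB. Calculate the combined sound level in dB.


Formula: L_total = 10 * log10( sum(10^(Li/10)) )
  Source 1: 10^(63.6/10) = 2290867.6528
  Source 2: 10^(86.3/10) = 426579518.8016
Sum of linear values = 428870386.4544
L_total = 10 * log10(428870386.4544) = 86.32

86.32 dB


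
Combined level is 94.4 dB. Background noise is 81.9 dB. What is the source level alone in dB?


Given values:
  L_total = 94.4 dB, L_bg = 81.9 dB
Formula: L_source = 10 * log10(10^(L_total/10) - 10^(L_bg/10))
Convert to linear:
  10^(94.4/10) = 2754228703.3382
  10^(81.9/10) = 154881661.8912
Difference: 2754228703.3382 - 154881661.8912 = 2599347041.447
L_source = 10 * log10(2599347041.447) = 94.15

94.15 dB


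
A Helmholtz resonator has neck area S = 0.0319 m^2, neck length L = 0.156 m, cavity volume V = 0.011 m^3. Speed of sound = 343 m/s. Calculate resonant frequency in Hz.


Given values:
  S = 0.0319 m^2, L = 0.156 m, V = 0.011 m^3, c = 343 m/s
Formula: f = (c / (2*pi)) * sqrt(S / (V * L))
Compute V * L = 0.011 * 0.156 = 0.001716
Compute S / (V * L) = 0.0319 / 0.001716 = 18.5897
Compute sqrt(18.5897) = 4.311577
Compute c / (2*pi) = 343 / 6.283185 = 54.590148
f = 54.590148 * 4.311577 = 235.37

235.37 Hz
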